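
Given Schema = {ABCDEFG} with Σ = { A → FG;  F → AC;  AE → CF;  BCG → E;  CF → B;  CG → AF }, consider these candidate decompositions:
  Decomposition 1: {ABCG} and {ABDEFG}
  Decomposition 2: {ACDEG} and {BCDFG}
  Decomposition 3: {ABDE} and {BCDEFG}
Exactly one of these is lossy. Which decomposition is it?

Decomposition 1: common = {ABG}, closure = {ABCEFG} → lossless.
Decomposition 2: common = {CDG}, closure = {ABCDEFG} → lossless.
Decomposition 3: common = {BDE}, closure = {BDE} → lossy.

Decomposition 3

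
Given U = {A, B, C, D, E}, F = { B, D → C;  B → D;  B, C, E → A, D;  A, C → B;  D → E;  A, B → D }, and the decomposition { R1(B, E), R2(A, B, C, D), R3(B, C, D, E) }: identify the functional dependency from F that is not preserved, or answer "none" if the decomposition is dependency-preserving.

none

B, D → C lies within R2.
B → D lies within R2.
B, C, E → A, D: restricted closure across fragments reaches A, D.
A, C → B lies within R2.
D → E lies within R3.
A, B → D lies within R2.
Every dependency is enforceable on the fragments, so the decomposition is dependency-preserving.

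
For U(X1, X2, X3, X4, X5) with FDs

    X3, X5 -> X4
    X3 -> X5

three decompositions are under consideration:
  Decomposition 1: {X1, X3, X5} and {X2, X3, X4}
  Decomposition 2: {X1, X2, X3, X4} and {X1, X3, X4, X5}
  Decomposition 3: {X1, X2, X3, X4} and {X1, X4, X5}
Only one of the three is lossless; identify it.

Decomposition 1: common = {X3}, closure = {X3, X4, X5} → lossy.
Decomposition 2: common = {X1, X3, X4}, closure = {X1, X3, X4, X5} → lossless.
Decomposition 3: common = {X1, X4}, closure = {X1, X4} → lossy.

Decomposition 2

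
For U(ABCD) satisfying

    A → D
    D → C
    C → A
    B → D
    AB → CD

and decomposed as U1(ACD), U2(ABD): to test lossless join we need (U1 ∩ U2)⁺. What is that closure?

ACD

U1 ∩ U2 = {AD}.
D → C applies, adding C
Closure: {ACD}.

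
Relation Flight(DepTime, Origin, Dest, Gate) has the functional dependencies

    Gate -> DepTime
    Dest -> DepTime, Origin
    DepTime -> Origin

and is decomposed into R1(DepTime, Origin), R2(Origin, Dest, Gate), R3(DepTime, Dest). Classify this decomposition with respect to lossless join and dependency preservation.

Lossless test (chase): Rows 2 and 3 agree on Dest; apply Dest→DepTime, Origin and equate their DepTime, Origin entries. Row 2 is now all distinguished symbols — the join is lossless.
Dependency preservation: the restricted closure of {Gate} across the fragments never reaches {DepTime}, so Gate → DepTime cannot be enforced without a join — not preserved.

lossless but not dependency-preserving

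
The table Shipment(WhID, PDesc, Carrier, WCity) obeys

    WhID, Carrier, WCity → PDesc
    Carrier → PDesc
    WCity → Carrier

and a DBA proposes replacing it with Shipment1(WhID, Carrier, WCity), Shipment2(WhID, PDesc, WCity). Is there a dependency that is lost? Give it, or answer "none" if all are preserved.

Check Carrier → PDesc: no single fragment contains all of {PDesc, Carrier}, and the restricted closure of {Carrier} across the fragments never reaches {PDesc}.
WhID, Carrier, WCity → PDesc is preserved.
WCity → Carrier is preserved.

Carrier → PDesc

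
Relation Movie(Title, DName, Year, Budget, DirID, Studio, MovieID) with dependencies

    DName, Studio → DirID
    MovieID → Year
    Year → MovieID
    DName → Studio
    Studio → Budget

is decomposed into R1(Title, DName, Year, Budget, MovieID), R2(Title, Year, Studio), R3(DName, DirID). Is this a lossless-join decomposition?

Chase test. Columns are Title, DName, Year, Budget, DirID, Studio, MovieID; row i has aⱼ where attribute j ∈ Ri, else bᵢⱼ.
Initial tableau (one row per fragment):
  row 1: a1 a2 a3 a4 b15 b16 a7
  row 2: a1 b22 a3 b24 b25 a6 b27
  row 3: b31 a2 b33 b34 a5 b36 b37
Rows 1 and 2 agree on Year; apply Year→MovieID and equate their MovieID entries.
Rows 1 and 3 agree on DName; apply DName→Studio and equate their Studio entries.
Rows 1 and 3 agree on Studio; apply Studio→Budget and equate their Budget entries.
Rows 1 and 3 agree on DName, Studio; apply DName, Studio→DirID and equate their DirID entries.
No row becomes fully distinguished — the join is lossy.

No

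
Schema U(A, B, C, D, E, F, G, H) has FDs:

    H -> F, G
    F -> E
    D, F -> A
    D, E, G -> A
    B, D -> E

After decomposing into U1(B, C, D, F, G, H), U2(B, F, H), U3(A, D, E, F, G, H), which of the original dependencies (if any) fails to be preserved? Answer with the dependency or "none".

Check B, D → E: no single fragment contains all of {B, D, E}, and the restricted closure of {B, D} across the fragments never reaches {E}.
H → F, G is preserved.
F → E is preserved.
D, F → A is preserved.
D, E, G → A is preserved.

B, D -> E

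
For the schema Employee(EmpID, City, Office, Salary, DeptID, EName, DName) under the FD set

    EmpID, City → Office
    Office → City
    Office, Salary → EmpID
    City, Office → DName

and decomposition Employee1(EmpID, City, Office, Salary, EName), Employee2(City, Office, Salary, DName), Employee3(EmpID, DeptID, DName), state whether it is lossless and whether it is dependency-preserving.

Lossless test (chase): Rows 1 and 2 agree on Office, Salary; apply Office, Salary→EmpID and equate their EmpID entries. Rows 1 and 2 agree on City, Office; apply City, Office→DName and equate their DName entries. No row becomes fully distinguished — the join is lossy.
Dependency preservation: every FD's attributes lie within a single fragment, so each can be enforced locally — preserved.

lossy but dependency-preserving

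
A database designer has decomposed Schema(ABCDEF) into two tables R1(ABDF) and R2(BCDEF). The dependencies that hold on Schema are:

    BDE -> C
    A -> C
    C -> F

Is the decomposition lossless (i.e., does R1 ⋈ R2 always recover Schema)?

No

Common attributes: R1 ∩ R2 = {BDF}.
No dependency enlarges {BDF}, so (BDF)⁺ = {BDF}.
The closure contains neither all of R1 = {ABDF} nor all of R2 = {BCDEF}, so the common attributes are not a superkey of either fragment. The join is lossy.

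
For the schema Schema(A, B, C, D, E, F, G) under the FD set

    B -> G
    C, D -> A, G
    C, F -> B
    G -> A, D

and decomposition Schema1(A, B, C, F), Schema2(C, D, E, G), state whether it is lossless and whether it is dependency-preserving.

Lossless test: (C)⁺ = {C}, which is a superkey of neither fragment — lossy.
Dependency preservation: the restricted closure of {B} across the fragments never reaches {G}, so B → G cannot be enforced without a join — not preserved.

lossy and not dependency-preserving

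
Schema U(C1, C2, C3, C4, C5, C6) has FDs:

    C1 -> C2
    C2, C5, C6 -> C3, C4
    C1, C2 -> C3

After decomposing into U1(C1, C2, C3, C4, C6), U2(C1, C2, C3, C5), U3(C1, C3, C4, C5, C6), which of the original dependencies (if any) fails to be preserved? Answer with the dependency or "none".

Check C2, C5, C6 → C3, C4: no single fragment contains all of {C2, C3, C4, C5, C6}, and the restricted closure of {C2, C5, C6} across the fragments never reaches {C3, C4}.
C1 → C2 is preserved.
C1, C2 → C3 is preserved.

C2, C5, C6 -> C3, C4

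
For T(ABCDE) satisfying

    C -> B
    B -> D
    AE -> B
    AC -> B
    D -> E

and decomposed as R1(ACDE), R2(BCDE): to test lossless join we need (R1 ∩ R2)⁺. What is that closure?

BCDE

R1 ∩ R2 = {CDE}.
C → B applies, adding B
Closure: {BCDE}.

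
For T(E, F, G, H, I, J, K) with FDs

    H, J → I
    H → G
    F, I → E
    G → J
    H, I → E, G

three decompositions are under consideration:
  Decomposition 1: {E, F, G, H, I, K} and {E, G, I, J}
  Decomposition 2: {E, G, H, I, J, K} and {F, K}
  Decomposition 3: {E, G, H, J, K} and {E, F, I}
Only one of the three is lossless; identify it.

Decomposition 1

Decomposition 1: common = {E, G, I}, closure = {E, G, I, J} → lossless.
Decomposition 2: common = {K}, closure = {K} → lossy.
Decomposition 3: common = {E}, closure = {E} → lossy.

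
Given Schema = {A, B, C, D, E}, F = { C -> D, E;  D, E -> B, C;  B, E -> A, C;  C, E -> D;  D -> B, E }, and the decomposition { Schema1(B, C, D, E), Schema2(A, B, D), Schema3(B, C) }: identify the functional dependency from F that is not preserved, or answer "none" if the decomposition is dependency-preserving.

none

C → D, E lies within Schema1.
D, E → B, C lies within Schema1.
B, E → A, C: restricted closure across fragments reaches A, C.
C, E → D lies within Schema1.
D → B, E lies within Schema1.
Every dependency is enforceable on the fragments, so the decomposition is dependency-preserving.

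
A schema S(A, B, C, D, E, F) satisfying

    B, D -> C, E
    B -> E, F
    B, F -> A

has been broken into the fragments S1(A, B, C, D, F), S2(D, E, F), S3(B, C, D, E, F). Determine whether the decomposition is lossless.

Chase test. Columns are A, B, C, D, E, F; row i has aⱼ where attribute j ∈ Si, else bᵢⱼ.
Initial tableau (one row per fragment):
  row 1: a1 a2 a3 a4 b15 a6
  row 2: b21 b22 b23 a4 a5 a6
  row 3: b31 a2 a3 a4 a5 a6
Rows 1 and 3 agree on B, D; apply B, D→C, E and equate their C, E entries.
Rows 1 and 3 agree on B, F; apply B, F→A and equate their A entries.
Row 1 is now all distinguished symbols — the join is lossless.

Yes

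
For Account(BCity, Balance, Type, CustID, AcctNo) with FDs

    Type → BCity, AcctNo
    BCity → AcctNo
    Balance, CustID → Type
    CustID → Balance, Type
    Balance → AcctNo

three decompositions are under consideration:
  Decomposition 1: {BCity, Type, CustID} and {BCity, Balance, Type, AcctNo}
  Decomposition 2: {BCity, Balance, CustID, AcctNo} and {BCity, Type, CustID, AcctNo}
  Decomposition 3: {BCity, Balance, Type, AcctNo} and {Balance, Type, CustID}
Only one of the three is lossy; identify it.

Decomposition 1: common = {BCity, Type}, closure = {BCity, Type, AcctNo} → lossy.
Decomposition 2: common = {BCity, CustID, AcctNo}, closure = {BCity, Balance, Type, CustID, AcctNo} → lossless.
Decomposition 3: common = {Balance, Type}, closure = {BCity, Balance, Type, AcctNo} → lossless.

Decomposition 1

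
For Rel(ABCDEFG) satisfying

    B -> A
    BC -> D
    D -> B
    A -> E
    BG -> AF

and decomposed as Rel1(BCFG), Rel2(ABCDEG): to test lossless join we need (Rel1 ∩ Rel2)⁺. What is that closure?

Rel1 ∩ Rel2 = {BCG}.
B → A applies, adding A
BC → D applies, adding D
A → E applies, adding E
BG → AF applies, adding F
Closure: {ABCDEFG}.

ABCDEFG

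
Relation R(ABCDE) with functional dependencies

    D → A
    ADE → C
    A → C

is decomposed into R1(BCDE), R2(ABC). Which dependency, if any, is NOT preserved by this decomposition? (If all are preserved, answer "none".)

D → A

Check D → A: no single fragment contains all of {AD}, and the restricted closure of {D} across the fragments never reaches {A}.
ADE → C is preserved.
A → C is preserved.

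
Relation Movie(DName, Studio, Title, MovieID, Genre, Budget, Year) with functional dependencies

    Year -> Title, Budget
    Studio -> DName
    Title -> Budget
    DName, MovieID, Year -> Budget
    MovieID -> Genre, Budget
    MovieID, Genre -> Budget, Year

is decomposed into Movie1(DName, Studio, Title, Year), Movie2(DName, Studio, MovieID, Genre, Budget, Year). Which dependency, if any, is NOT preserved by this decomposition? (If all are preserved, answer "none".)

Check Title → Budget: no single fragment contains all of {Title, Budget}, and the restricted closure of {Title} across the fragments never reaches {Budget}.
Year → Title, Budget is preserved.
Studio → DName is preserved.
DName, MovieID, Year → Budget is preserved.
MovieID → Genre, Budget is preserved.
MovieID, Genre → Budget, Year is preserved.

Title -> Budget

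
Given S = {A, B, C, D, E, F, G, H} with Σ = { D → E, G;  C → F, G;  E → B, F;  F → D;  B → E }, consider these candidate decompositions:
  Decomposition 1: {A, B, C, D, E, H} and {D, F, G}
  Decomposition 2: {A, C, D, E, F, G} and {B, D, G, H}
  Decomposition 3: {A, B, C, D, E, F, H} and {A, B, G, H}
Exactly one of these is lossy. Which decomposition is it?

Decomposition 2

Decomposition 1: common = {D}, closure = {B, D, E, F, G} → lossless.
Decomposition 2: common = {D, G}, closure = {B, D, E, F, G} → lossy.
Decomposition 3: common = {A, B, H}, closure = {A, B, D, E, F, G, H} → lossless.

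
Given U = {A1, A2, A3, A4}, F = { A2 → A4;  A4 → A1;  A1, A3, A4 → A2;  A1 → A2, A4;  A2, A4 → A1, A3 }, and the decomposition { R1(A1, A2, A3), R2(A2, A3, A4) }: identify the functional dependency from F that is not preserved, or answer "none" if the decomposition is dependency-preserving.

none

A2 → A4 lies within R2.
A4 → A1: restricted closure across fragments reaches A1.
A1, A3, A4 → A2: restricted closure across fragments reaches A2.
A1 → A2, A4: restricted closure across fragments reaches A2, A4.
A2, A4 → A1, A3: restricted closure across fragments reaches A1, A3.
Every dependency is enforceable on the fragments, so the decomposition is dependency-preserving.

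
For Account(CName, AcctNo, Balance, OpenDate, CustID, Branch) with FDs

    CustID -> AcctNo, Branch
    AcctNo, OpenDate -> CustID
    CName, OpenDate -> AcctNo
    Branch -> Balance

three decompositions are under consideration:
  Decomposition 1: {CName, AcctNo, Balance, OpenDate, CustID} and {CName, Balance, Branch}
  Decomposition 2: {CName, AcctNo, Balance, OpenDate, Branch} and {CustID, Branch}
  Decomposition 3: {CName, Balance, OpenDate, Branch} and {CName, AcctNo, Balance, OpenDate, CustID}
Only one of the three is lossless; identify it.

Decomposition 1: common = {CName, Balance}, closure = {CName, Balance} → lossy.
Decomposition 2: common = {Branch}, closure = {Balance, Branch} → lossy.
Decomposition 3: common = {CName, Balance, OpenDate}, closure = {CName, AcctNo, Balance, OpenDate, CustID, Branch} → lossless.

Decomposition 3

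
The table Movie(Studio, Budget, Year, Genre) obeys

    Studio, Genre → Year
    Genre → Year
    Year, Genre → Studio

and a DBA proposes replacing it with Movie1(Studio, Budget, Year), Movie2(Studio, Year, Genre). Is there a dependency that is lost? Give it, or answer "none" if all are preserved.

none

Studio, Genre → Year lies within Movie2.
Genre → Year lies within Movie2.
Year, Genre → Studio lies within Movie2.
Every dependency is enforceable on the fragments, so the decomposition is dependency-preserving.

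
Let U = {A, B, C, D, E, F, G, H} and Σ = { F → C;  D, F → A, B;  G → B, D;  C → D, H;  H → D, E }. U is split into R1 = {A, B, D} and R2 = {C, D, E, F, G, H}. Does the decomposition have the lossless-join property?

No

Common attributes: R1 ∩ R2 = {D}.
No dependency enlarges {D}, so (D)⁺ = {D}.
The closure contains neither all of R1 = {A, B, D} nor all of R2 = {C, D, E, F, G, H}, so the common attributes are not a superkey of either fragment. The join is lossy.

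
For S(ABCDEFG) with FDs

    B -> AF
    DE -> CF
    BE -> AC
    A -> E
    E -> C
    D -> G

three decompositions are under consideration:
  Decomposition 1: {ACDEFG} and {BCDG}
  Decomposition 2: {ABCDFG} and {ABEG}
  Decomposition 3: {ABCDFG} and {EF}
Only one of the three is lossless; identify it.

Decomposition 2

Decomposition 1: common = {CDG}, closure = {CDG} → lossy.
Decomposition 2: common = {ABG}, closure = {ABCEFG} → lossless.
Decomposition 3: common = {F}, closure = {F} → lossy.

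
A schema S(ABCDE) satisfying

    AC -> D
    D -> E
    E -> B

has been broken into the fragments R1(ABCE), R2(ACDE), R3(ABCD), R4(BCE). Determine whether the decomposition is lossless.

Chase test. Columns are ABCDE; row i has aⱼ where attribute j ∈ Ri, else bᵢⱼ.
Initial tableau (one row per fragment):
  row 1: a1 a2 a3 b14 a5
  row 2: a1 b22 a3 a4 a5
  row 3: a1 a2 a3 a4 b35
  row 4: b41 a2 a3 b44 a5
Rows 1 and 2 agree on AC; apply AC→D and equate their D entries.
Rows 1 and 3 agree on D; apply D→E and equate their E entries.
Rows 1 and 2 agree on E; apply E→B and equate their B entries.
Row 1 is now all distinguished symbols — the join is lossless.

Yes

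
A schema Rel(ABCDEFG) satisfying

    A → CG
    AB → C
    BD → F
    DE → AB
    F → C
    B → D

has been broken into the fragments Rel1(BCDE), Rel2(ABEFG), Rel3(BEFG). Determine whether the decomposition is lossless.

Chase test. Columns are ABCDEFG; row i has aⱼ where attribute j ∈ Reli, else bᵢⱼ.
Initial tableau (one row per fragment):
  row 1: b11 a2 a3 a4 a5 b16 b17
  row 2: a1 a2 b23 b24 a5 a6 a7
  row 3: b31 a2 b33 b34 a5 a6 a7
Rows 2 and 3 agree on F; apply F→C and equate their C entries.
Rows 1 and 2 agree on B; apply B→D and equate their D entries.
Rows 1 and 3 agree on B; apply B→D and equate their D entries.
Rows 1 and 2 agree on BD; apply BD→F and equate their F entries.
Rows 1 and 2 agree on DE; apply DE→AB and equate their AB entries.
Rows 1 and 3 agree on DE; apply DE→AB and equate their AB entries.
Rows 1 and 2 agree on F; apply F→C and equate their C entries.
Rows 1 and 2 agree on A; apply A→CG and equate their CG entries.
Row 1 is now all distinguished symbols — the join is lossless.

Yes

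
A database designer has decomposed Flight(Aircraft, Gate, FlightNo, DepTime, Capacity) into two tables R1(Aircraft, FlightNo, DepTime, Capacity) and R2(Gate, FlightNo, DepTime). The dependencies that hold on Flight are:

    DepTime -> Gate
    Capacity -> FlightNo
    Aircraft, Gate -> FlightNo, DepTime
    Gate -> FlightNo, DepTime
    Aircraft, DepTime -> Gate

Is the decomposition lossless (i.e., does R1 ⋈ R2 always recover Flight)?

Common attributes: R1 ∩ R2 = {FlightNo, DepTime}.
Closure of {FlightNo, DepTime}: DepTime → Gate applies, adding Gate. So (FlightNo, DepTime)⁺ = {Gate, FlightNo, DepTime}.
This closure contains every attribute of R2, so R1 ∩ R2 → R2. The join is lossless.

Yes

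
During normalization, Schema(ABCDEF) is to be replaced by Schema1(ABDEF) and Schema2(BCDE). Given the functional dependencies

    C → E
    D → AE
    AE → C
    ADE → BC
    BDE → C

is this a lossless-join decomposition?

Common attributes: Schema1 ∩ Schema2 = {BDE}.
Closure of {BDE}: D → AE applies, adding A; AE → C applies, adding C. So (BDE)⁺ = {ABCDE}.
This closure contains every attribute of Schema2, so Schema1 ∩ Schema2 → Schema2. The join is lossless.

Yes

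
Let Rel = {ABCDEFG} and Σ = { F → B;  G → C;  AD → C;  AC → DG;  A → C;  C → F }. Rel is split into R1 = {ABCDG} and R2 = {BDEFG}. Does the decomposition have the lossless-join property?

No

Common attributes: R1 ∩ R2 = {BDG}.
Closure of {BDG}: G → C applies, adding C; C → F applies, adding F. So (BDG)⁺ = {BCDFG}.
The closure contains neither all of R1 = {ABCDG} nor all of R2 = {BDEFG}, so the common attributes are not a superkey of either fragment. The join is lossy.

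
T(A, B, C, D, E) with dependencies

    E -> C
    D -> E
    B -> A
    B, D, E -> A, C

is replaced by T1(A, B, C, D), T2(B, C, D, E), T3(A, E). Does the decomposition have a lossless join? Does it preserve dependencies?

Lossless test (chase): Rows 2 and 3 agree on E; apply E→C and equate their C entries. Rows 1 and 2 agree on D; apply D→E and equate their E entries. Rows 1 and 2 agree on B; apply B→A and equate their A entries. Row 1 is now all distinguished symbols — the join is lossless.
Dependency preservation: B, D, E → A, C is not contained in any single fragment, but the restricted closure of its left-hand side across the fragments still reaches the right-hand side; the remaining FDs each lie inside some fragment. All dependencies are preserved.

lossless and dependency-preserving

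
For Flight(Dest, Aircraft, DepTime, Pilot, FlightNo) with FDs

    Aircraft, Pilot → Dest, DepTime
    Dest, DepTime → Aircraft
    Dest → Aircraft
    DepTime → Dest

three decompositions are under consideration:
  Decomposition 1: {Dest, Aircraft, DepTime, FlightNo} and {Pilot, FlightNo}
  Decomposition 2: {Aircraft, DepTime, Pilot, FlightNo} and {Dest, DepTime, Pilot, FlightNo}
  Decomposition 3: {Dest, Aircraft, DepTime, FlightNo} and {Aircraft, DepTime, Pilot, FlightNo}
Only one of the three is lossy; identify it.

Decomposition 1: common = {FlightNo}, closure = {FlightNo} → lossy.
Decomposition 2: common = {DepTime, Pilot, FlightNo}, closure = {Dest, Aircraft, DepTime, Pilot, FlightNo} → lossless.
Decomposition 3: common = {Aircraft, DepTime, FlightNo}, closure = {Dest, Aircraft, DepTime, FlightNo} → lossless.

Decomposition 1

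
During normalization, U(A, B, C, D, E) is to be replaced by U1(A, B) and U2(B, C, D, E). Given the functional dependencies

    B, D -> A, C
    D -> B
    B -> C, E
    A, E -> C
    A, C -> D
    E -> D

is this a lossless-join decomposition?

Yes

Common attributes: U1 ∩ U2 = {B}.
Closure of {B}: B → C, E applies, adding C, E; E → D applies, adding D; B, D → A, C applies, adding A. So (B)⁺ = {A, B, C, D, E}.
This closure contains every attribute of U1, so U1 ∩ U2 → U1. The join is lossless.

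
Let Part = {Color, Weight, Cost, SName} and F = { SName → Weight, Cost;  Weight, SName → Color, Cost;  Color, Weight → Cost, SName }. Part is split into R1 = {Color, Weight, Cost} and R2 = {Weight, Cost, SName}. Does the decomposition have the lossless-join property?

Common attributes: R1 ∩ R2 = {Weight, Cost}.
No dependency enlarges {Weight, Cost}, so (Weight, Cost)⁺ = {Weight, Cost}.
The closure contains neither all of R1 = {Color, Weight, Cost} nor all of R2 = {Weight, Cost, SName}, so the common attributes are not a superkey of either fragment. The join is lossy.

No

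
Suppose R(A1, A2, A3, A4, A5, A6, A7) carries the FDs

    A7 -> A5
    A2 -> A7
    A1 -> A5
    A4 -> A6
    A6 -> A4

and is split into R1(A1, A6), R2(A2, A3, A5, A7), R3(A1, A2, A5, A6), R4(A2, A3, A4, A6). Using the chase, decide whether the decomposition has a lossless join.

Chase test. Columns are A1, A2, A3, A4, A5, A6, A7; row i has aⱼ where attribute j ∈ Ri, else bᵢⱼ.
Initial tableau (one row per fragment):
  row 1: a1 b12 b13 b14 b15 a6 b17
  row 2: b21 a2 a3 b24 a5 b26 a7
  row 3: a1 a2 b33 b34 a5 a6 b37
  row 4: b41 a2 a3 a4 b45 a6 b47
Rows 2 and 3 agree on A2; apply A2→A7 and equate their A7 entries.
Rows 2 and 4 agree on A2; apply A2→A7 and equate their A7 entries.
Rows 1 and 3 agree on A1; apply A1→A5 and equate their A5 entries.
Rows 1 and 3 agree on A6; apply A6→A4 and equate their A4 entries.
Rows 1 and 4 agree on A6; apply A6→A4 and equate their A4 entries.
Rows 2 and 4 agree on A7; apply A7→A5 and equate their A5 entries.
No row becomes fully distinguished — the join is lossy.

No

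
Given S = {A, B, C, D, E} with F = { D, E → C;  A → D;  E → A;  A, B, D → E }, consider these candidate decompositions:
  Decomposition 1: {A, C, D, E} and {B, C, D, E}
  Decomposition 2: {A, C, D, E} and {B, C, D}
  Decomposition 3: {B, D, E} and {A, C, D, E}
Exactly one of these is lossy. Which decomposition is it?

Decomposition 1: common = {C, D, E}, closure = {A, C, D, E} → lossless.
Decomposition 2: common = {C, D}, closure = {C, D} → lossy.
Decomposition 3: common = {D, E}, closure = {A, C, D, E} → lossless.

Decomposition 2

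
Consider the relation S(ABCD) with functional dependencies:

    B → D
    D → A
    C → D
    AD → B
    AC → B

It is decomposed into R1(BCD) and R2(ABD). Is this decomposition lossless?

Yes

Common attributes: R1 ∩ R2 = {BD}.
Closure of {BD}: D → A applies, adding A. So (BD)⁺ = {ABD}.
This closure contains every attribute of R2, so R1 ∩ R2 → R2. The join is lossless.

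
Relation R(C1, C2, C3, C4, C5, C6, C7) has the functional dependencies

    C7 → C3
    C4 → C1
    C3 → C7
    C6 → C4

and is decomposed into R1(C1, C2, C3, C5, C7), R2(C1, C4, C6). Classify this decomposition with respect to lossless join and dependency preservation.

lossy but dependency-preserving

Lossless test: (C1)⁺ = {C1}, which is a superkey of neither fragment — lossy.
Dependency preservation: every FD's attributes lie within a single fragment, so each can be enforced locally — preserved.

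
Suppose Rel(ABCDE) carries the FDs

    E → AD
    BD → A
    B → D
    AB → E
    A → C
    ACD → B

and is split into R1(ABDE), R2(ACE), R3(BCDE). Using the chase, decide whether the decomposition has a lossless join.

Yes

Chase test. Columns are ABCDE; row i has aⱼ where attribute j ∈ Ri, else bᵢⱼ.
Initial tableau (one row per fragment):
  row 1: a1 a2 b13 a4 a5
  row 2: a1 b22 a3 b24 a5
  row 3: b31 a2 a3 a4 a5
Rows 1 and 2 agree on E; apply E→AD and equate their AD entries.
Rows 1 and 3 agree on E; apply E→AD and equate their AD entries.
Rows 1 and 2 agree on A; apply A→C and equate their C entries.
Rows 1 and 2 agree on ACD; apply ACD→B and equate their B entries.
Row 1 is now all distinguished symbols — the join is lossless.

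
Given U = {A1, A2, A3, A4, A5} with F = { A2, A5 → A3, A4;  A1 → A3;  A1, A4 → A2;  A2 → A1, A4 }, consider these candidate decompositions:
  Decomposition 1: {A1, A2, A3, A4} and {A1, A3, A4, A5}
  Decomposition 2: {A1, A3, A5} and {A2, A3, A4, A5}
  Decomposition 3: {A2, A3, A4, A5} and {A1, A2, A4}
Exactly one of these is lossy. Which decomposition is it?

Decomposition 2

Decomposition 1: common = {A1, A3, A4}, closure = {A1, A2, A3, A4} → lossless.
Decomposition 2: common = {A3, A5}, closure = {A3, A5} → lossy.
Decomposition 3: common = {A2, A4}, closure = {A1, A2, A3, A4} → lossless.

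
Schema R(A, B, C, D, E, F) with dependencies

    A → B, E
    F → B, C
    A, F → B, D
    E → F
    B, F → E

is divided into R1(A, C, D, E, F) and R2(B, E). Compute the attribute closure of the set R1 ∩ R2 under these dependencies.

B, C, E, F

R1 ∩ R2 = {E}.
E → F applies, adding F
F → B, C applies, adding B, C
Closure: {B, C, E, F}.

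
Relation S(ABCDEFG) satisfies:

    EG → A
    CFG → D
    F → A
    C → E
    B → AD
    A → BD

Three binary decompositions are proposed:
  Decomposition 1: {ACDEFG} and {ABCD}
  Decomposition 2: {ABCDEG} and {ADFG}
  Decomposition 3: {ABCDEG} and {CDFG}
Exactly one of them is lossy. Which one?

Decomposition 1: common = {ACD}, closure = {ABCDE} → lossless.
Decomposition 2: common = {ADG}, closure = {ABDG} → lossy.
Decomposition 3: common = {CDG}, closure = {ABCDEG} → lossless.

Decomposition 2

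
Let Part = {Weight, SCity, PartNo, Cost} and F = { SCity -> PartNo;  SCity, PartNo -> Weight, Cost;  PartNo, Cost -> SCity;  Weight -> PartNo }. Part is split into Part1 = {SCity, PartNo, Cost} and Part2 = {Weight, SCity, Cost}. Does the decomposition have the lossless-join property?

Yes

Common attributes: Part1 ∩ Part2 = {SCity, Cost}.
Closure of {SCity, Cost}: SCity → PartNo applies, adding PartNo; SCity, PartNo → Weight, Cost applies, adding Weight. So (SCity, Cost)⁺ = {Weight, SCity, PartNo, Cost}.
This closure contains every attribute of Part1, so Part1 ∩ Part2 → Part1. The join is lossless.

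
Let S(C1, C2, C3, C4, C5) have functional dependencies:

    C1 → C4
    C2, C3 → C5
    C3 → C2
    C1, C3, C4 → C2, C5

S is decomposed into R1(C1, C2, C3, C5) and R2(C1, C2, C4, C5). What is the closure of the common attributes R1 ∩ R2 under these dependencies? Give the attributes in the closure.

C1, C2, C4, C5

R1 ∩ R2 = {C1, C2, C5}.
C1 → C4 applies, adding C4
Closure: {C1, C2, C4, C5}.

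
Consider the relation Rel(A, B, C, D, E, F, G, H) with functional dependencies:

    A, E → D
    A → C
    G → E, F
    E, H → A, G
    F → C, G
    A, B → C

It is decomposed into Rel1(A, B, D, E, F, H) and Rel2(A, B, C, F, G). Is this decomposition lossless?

Yes

Common attributes: Rel1 ∩ Rel2 = {A, B, F}.
Closure of {A, B, F}: A → C applies, adding C; F → C, G applies, adding G; G → E, F applies, adding E; A, E → D applies, adding D. So (A, B, F)⁺ = {A, B, C, D, E, F, G}.
This closure contains every attribute of Rel2, so Rel1 ∩ Rel2 → Rel2. The join is lossless.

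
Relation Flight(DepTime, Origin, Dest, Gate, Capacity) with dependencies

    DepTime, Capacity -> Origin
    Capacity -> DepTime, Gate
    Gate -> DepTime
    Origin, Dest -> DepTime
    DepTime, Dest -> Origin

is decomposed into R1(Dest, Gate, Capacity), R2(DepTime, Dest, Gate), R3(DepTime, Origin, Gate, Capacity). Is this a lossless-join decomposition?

Yes

Chase test. Columns are DepTime, Origin, Dest, Gate, Capacity; row i has aⱼ where attribute j ∈ Ri, else bᵢⱼ.
Initial tableau (one row per fragment):
  row 1: b11 b12 a3 a4 a5
  row 2: a1 b22 a3 a4 b25
  row 3: a1 a2 b33 a4 a5
Rows 1 and 3 agree on Capacity; apply Capacity→DepTime, Gate and equate their DepTime, Gate entries.
Rows 1 and 2 agree on DepTime, Dest; apply DepTime, Dest→Origin and equate their Origin entries.
Rows 1 and 3 agree on DepTime, Capacity; apply DepTime, Capacity→Origin and equate their Origin entries.
Row 1 is now all distinguished symbols — the join is lossless.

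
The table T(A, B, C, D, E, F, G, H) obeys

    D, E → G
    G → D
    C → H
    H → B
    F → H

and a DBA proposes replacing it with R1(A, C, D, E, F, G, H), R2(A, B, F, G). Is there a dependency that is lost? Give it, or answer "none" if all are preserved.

H → B

Check H → B: no single fragment contains all of {B, H}, and the restricted closure of {H} across the fragments never reaches {B}.
D, E → G is preserved.
G → D is preserved.
C → H is preserved.
F → H is preserved.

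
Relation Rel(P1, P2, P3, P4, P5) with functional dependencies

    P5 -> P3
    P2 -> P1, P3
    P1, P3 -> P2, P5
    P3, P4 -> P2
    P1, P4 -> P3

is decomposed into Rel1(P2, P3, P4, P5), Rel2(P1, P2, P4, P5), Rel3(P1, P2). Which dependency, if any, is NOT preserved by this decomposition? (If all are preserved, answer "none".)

Check P1, P3 → P2, P5: no single fragment contains all of {P1, P2, P3, P5}, and the restricted closure of {P1, P3} across the fragments never reaches {P2, P5}.
P5 → P3 is preserved.
P2 → P1, P3 is preserved.
P3, P4 → P2 is preserved.
P1, P4 → P3 is preserved.

P1, P3 -> P2, P5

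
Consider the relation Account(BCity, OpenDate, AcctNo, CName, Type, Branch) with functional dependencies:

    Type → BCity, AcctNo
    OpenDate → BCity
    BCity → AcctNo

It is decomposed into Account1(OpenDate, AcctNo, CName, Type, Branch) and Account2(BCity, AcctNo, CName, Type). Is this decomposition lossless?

Yes

Common attributes: Account1 ∩ Account2 = {AcctNo, CName, Type}.
Closure of {AcctNo, CName, Type}: Type → BCity, AcctNo applies, adding BCity. So (AcctNo, CName, Type)⁺ = {BCity, AcctNo, CName, Type}.
This closure contains every attribute of Account2, so Account1 ∩ Account2 → Account2. The join is lossless.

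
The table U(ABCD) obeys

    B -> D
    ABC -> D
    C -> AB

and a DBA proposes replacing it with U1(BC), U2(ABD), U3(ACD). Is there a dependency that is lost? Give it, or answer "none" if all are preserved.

B → D lies within U2.
ABC → D: restricted closure across fragments reaches D.
C → AB: restricted closure across fragments reaches AB.
Every dependency is enforceable on the fragments, so the decomposition is dependency-preserving.

none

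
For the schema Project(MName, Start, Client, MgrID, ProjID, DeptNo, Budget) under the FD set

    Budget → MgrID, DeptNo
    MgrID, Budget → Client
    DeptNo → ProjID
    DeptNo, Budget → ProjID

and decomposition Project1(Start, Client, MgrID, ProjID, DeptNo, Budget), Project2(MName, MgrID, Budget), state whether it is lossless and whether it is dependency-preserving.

lossy but dependency-preserving

Lossless test: (MgrID, Budget)⁺ = {Client, MgrID, ProjID, DeptNo, Budget}, which is a superkey of neither fragment — lossy.
Dependency preservation: every FD's attributes lie within a single fragment, so each can be enforced locally — preserved.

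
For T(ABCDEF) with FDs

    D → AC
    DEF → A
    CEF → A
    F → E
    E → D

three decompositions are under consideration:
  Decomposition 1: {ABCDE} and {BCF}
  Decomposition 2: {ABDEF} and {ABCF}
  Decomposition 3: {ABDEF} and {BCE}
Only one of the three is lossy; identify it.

Decomposition 1

Decomposition 1: common = {BC}, closure = {BC} → lossy.
Decomposition 2: common = {ABF}, closure = {ABCDEF} → lossless.
Decomposition 3: common = {BE}, closure = {ABCDE} → lossless.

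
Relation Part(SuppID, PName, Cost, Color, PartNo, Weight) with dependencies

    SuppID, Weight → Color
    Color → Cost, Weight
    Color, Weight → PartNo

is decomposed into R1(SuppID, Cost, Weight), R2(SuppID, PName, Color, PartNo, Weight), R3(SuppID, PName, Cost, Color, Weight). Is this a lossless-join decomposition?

Yes

Chase test. Columns are SuppID, PName, Cost, Color, PartNo, Weight; row i has aⱼ where attribute j ∈ Ri, else bᵢⱼ.
Initial tableau (one row per fragment):
  row 1: a1 b12 a3 b14 b15 a6
  row 2: a1 a2 b23 a4 a5 a6
  row 3: a1 a2 a3 a4 b35 a6
Rows 1 and 2 agree on SuppID, Weight; apply SuppID, Weight→Color and equate their Color entries.
Rows 1 and 2 agree on Color; apply Color→Cost, Weight and equate their Cost, Weight entries.
Rows 1 and 2 agree on Color, Weight; apply Color, Weight→PartNo and equate their PartNo entries.
Rows 1 and 3 agree on Color, Weight; apply Color, Weight→PartNo and equate their PartNo entries.
Row 2 is now all distinguished symbols — the join is lossless.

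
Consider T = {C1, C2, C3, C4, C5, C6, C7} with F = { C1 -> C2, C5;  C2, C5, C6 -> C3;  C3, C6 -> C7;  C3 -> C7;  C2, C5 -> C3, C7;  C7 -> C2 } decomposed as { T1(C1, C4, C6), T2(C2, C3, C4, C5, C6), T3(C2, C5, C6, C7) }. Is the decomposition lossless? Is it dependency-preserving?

lossy and not dependency-preserving

Lossless test (chase): Rows 2 and 3 agree on C2, C5, C6; apply C2, C5, C6→C3 and equate their C3 entries. Rows 2 and 3 agree on C3, C6; apply C3, C6→C7 and equate their C7 entries. No row becomes fully distinguished — the join is lossy.
Dependency preservation: the restricted closure of {C1} across the fragments never reaches {C2, C5}, so C1 → C2, C5 cannot be enforced without a join — not preserved.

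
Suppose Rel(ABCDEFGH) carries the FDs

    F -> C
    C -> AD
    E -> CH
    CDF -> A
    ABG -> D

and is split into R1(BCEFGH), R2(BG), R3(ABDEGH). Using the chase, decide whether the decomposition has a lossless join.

Chase test. Columns are ABCDEFGH; row i has aⱼ where attribute j ∈ Ri, else bᵢⱼ.
Initial tableau (one row per fragment):
  row 1: b11 a2 a3 b14 a5 a6 a7 a8
  row 2: b21 a2 b23 b24 b25 b26 a7 b28
  row 3: a1 a2 b33 a4 a5 b36 a7 a8
Rows 1 and 3 agree on E; apply E→CH and equate their CH entries.
Rows 1 and 3 agree on C; apply C→AD and equate their AD entries.
Row 1 is now all distinguished symbols — the join is lossless.

Yes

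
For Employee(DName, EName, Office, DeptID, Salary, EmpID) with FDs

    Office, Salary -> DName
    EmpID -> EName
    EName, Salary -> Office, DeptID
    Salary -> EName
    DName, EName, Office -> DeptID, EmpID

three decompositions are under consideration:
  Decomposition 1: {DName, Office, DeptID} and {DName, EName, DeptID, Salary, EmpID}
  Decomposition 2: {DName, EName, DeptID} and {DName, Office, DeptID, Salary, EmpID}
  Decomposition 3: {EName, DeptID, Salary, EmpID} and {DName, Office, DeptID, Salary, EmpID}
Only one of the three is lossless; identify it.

Decomposition 3

Decomposition 1: common = {DName, DeptID}, closure = {DName, DeptID} → lossy.
Decomposition 2: common = {DName, DeptID}, closure = {DName, DeptID} → lossy.
Decomposition 3: common = {DeptID, Salary, EmpID}, closure = {DName, EName, Office, DeptID, Salary, EmpID} → lossless.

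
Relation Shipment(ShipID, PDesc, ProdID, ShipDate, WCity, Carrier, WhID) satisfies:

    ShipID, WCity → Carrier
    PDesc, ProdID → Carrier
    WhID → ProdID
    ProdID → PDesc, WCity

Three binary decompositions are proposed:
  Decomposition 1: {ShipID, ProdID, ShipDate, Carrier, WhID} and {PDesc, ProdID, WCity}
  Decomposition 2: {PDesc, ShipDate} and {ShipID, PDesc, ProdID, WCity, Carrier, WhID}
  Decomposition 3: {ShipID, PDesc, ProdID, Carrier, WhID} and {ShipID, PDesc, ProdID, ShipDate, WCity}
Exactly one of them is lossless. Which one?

Decomposition 1: common = {ProdID}, closure = {PDesc, ProdID, WCity, Carrier} → lossless.
Decomposition 2: common = {PDesc}, closure = {PDesc} → lossy.
Decomposition 3: common = {ShipID, PDesc, ProdID}, closure = {ShipID, PDesc, ProdID, WCity, Carrier} → lossy.

Decomposition 1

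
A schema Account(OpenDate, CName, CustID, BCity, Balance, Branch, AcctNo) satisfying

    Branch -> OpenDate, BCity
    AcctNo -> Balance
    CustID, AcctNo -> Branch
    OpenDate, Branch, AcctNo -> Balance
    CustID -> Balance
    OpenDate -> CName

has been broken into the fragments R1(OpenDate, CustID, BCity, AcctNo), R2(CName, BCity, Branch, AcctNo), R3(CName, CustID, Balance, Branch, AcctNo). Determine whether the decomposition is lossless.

Yes

Chase test. Columns are OpenDate, CName, CustID, BCity, Balance, Branch, AcctNo; row i has aⱼ where attribute j ∈ Ri, else bᵢⱼ.
Initial tableau (one row per fragment):
  row 1: a1 b12 a3 a4 b15 b16 a7
  row 2: b21 a2 b23 a4 b25 a6 a7
  row 3: b31 a2 a3 b34 a5 a6 a7
Rows 2 and 3 agree on Branch; apply Branch→OpenDate, BCity and equate their OpenDate, BCity entries.
Rows 1 and 2 agree on AcctNo; apply AcctNo→Balance and equate their Balance entries.
Rows 1 and 3 agree on AcctNo; apply AcctNo→Balance and equate their Balance entries.
Rows 1 and 3 agree on CustID, AcctNo; apply CustID, AcctNo→Branch and equate their Branch entries.
Rows 1 and 2 agree on Branch; apply Branch→OpenDate, BCity and equate their OpenDate, BCity entries.
Rows 1 and 2 agree on OpenDate; apply OpenDate→CName and equate their CName entries.
Row 1 is now all distinguished symbols — the join is lossless.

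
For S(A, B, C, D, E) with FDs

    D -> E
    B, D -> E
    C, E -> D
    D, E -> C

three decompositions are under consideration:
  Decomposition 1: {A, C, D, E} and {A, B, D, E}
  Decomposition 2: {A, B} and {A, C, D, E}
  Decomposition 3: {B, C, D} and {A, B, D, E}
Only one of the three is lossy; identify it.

Decomposition 2

Decomposition 1: common = {A, D, E}, closure = {A, C, D, E} → lossless.
Decomposition 2: common = {A}, closure = {A} → lossy.
Decomposition 3: common = {B, D}, closure = {B, C, D, E} → lossless.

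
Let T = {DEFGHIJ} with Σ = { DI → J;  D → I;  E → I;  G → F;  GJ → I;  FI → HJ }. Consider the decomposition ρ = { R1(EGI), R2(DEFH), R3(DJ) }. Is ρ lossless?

No

Chase test. Columns are DEFGHIJ; row i has aⱼ where attribute j ∈ Ri, else bᵢⱼ.
Initial tableau (one row per fragment):
  row 1: b11 a2 b13 a4 b15 a6 b17
  row 2: a1 a2 a3 b24 a5 b26 b27
  row 3: a1 b32 b33 b34 b35 b36 a7
Rows 2 and 3 agree on D; apply D→I and equate their I entries.
Rows 1 and 2 agree on E; apply E→I and equate their I entries.
Rows 2 and 3 agree on DI; apply DI→J and equate their J entries.
No row becomes fully distinguished — the join is lossy.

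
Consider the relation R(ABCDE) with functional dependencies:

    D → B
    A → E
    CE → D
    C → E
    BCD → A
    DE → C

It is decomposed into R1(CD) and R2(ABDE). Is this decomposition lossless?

Common attributes: R1 ∩ R2 = {D}.
Closure of {D}: D → B applies, adding B. So (D)⁺ = {BD}.
The closure contains neither all of R1 = {CD} nor all of R2 = {ABDE}, so the common attributes are not a superkey of either fragment. The join is lossy.

No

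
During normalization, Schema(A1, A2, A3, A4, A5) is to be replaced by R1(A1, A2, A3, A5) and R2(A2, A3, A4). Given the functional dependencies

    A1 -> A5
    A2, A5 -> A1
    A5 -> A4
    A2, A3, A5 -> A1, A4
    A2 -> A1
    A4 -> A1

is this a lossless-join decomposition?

Common attributes: R1 ∩ R2 = {A2, A3}.
Closure of {A2, A3}: A2 → A1 applies, adding A1; A1 → A5 applies, adding A5; A5 → A4 applies, adding A4. So (A2, A3)⁺ = {A1, A2, A3, A4, A5}.
This closure contains every attribute of R1, so R1 ∩ R2 → R1. The join is lossless.

Yes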